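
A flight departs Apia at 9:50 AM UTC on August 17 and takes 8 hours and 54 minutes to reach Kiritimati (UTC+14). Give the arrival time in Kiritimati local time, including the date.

8:44 AM on August 18

Departure is given in UTC: 9:50 AM on Aug 17.
Add 8 hours 54 minutes → 6:44 PM UTC.
Kiritimati is UTC+14:00: 6:44 PM + 14:00 = 8:44 AM on Aug 18.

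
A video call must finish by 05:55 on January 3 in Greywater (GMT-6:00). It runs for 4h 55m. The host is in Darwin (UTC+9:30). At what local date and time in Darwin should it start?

Target end time in UTC: 05:55 + 6:00 = 11:55 on Jan 3.
Subtract 4 hours and 55 minutes → start 07:00 UTC on Jan 3.
Darwin is UTC+9:30: 07:00 + 9:30 = 16:30 on Jan 3.

16:30 on January 3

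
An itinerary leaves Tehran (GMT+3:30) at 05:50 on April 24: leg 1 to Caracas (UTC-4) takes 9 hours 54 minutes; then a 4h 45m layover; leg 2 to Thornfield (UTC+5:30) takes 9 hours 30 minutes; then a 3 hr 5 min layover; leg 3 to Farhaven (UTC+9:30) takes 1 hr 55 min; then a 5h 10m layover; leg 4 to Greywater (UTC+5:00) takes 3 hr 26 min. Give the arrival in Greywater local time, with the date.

Convert departure to UTC: 05:50 − 3:30 = 02:20 UTC on Apr 24.
Add 9 hours and 54 minutes leg 1 → 12:14 UTC.
Add 4 hours and 45 minutes layover in Caracas → 16:59 UTC.
Add 9 hours and 30 minutes leg 2 → 02:29 UTC (Apr 25).
Add 3 hours and 5 minutes layover in Thornfield → 05:34 UTC.
Add 1 hour 55 minutes leg 3 → 07:29 UTC.
Add 5 hours 10 minutes layover in Farhaven → 12:39 UTC.
Add 3 hours and 26 minutes leg 4 → 16:05 UTC.
Greywater is UTC+5:00, so local arrival = 16:05 + 5:00 = 21:05 on Apr 25.

21:05 on Apr 25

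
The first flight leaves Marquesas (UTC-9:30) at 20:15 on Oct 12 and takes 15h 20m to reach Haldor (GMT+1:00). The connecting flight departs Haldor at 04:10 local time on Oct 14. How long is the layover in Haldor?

Convert departure to UTC: 20:15 + 9:30 = 05:45 UTC on Oct 13.
Add 15 hours 20 minutes flight time → 21:05 UTC.
Haldor is UTC+1:00, so local arrival = 21:05 + 1:00 = 22:05 on Oct 13.
Layover = 04:10 − 22:05 (+1 day) = 6 hours 5 minutes.

6 hours 5 minutes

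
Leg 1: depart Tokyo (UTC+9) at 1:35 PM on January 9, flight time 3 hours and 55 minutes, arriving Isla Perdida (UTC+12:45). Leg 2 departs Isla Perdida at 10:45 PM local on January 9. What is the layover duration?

1 hour 30 minutes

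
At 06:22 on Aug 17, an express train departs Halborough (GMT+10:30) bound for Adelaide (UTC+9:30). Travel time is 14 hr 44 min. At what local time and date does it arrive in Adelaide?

Convert departure to UTC: 06:22 − 10:30 = 19:52 UTC on Aug 16.
Add 14 hours and 44 minutes travel time → 10:36 UTC (Aug 17).
Adelaide is UTC+9:30, so local arrival = 10:36 + 9:30 = 20:06 on Aug 17.

20:06 on August 17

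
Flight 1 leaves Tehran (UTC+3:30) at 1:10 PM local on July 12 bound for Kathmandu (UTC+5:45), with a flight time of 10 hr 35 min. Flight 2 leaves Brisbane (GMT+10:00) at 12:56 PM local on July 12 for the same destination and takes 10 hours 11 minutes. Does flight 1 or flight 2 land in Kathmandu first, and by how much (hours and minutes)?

Flight 1 in UTC: 1:10 PM − 3:30 = 9:40 AM on Jul 12.
+10 hours and 35 minutes → arrive 8:15 PM UTC on Jul 12.
Flight 2 in UTC: 12:56 PM − 10:00 = 2:56 AM on Jul 12.
+10 hours 11 minutes → arrive 1:07 PM UTC on Jul 12.
Flight 2 lands earlier by 7 hours 8 minutes.

the second, by 7 hours 8 minutes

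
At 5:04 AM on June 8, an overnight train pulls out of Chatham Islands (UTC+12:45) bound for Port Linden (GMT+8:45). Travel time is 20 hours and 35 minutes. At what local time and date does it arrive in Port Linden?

Convert departure to UTC: 5:04 AM − 12:45 = 4:19 PM UTC on Jun 7.
Add 20 hours and 35 minutes travel time → 12:54 PM UTC (Jun 8).
Port Linden is UTC+8:45, so local arrival = 12:54 PM + 8:45 = 9:39 PM on Jun 8.

9:39 PM on June 8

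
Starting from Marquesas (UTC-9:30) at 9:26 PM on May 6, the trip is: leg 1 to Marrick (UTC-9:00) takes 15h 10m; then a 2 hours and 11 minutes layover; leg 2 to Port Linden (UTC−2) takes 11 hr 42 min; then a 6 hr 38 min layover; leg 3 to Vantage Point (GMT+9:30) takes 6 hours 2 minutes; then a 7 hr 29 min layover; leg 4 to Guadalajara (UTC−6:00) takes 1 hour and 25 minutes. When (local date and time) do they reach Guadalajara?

3:33 AM on May 9

Convert departure to UTC: 9:26 PM + 9:30 = 6:56 AM UTC on May 7.
Add 15 hours 10 minutes leg 1 → 10:06 PM UTC.
Add 2 hours and 11 minutes layover in Marrick → 12:17 AM UTC (May 8).
Add 11 hours and 42 minutes leg 2 → 11:59 AM UTC.
Add 6 hours and 38 minutes layover in Port Linden → 6:37 PM UTC.
Add 6 hours and 2 minutes leg 3 → 12:39 AM UTC (May 9).
Add 7 hours and 29 minutes layover in Vantage Point → 8:08 AM UTC.
Add 1 hour and 25 minutes leg 4 → 9:33 AM UTC.
Guadalajara is UTC−6:00, so local arrival = 9:33 AM − 6:00 = 3:33 AM on May 9.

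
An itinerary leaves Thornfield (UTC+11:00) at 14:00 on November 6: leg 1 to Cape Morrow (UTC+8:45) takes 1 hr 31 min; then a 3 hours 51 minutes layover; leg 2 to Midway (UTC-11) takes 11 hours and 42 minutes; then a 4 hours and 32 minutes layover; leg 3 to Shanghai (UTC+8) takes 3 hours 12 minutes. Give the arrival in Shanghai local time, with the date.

11:48 on November 7

Convert departure to UTC: 14:00 − 11:00 = 03:00 UTC on Nov 6.
Add 1 hour 31 minutes leg 1 → 04:31 UTC.
Add 3 hours 51 minutes layover in Cape Morrow → 08:22 UTC.
Add 11 hours 42 minutes leg 2 → 20:04 UTC.
Add 4 hours and 32 minutes layover in Midway → 00:36 UTC (Nov 7).
Add 3 hours 12 minutes leg 3 → 03:48 UTC.
Shanghai is UTC+8:00, so local arrival = 03:48 + 8:00 = 11:48 on Nov 7.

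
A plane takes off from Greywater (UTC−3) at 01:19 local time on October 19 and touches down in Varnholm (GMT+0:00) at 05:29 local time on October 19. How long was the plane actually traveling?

1 hour 10 minutes

Varnholm is 3:00 ahead of Greywater.
Clock-face elapsed time (ignoring zones) is 4 hours 10 minutes.
Actual elapsed = 4 hours 10 minutes − 3:00 = 1 hour 10 minutes.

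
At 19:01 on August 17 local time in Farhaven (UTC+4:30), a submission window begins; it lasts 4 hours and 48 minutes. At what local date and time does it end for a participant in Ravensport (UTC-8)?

11:19 on August 17

Convert start to UTC: 19:01 − 4:30 = 14:31 UTC on Aug 17.
Add 4 hours and 48 minutes duration → 19:19 UTC.
Ravensport is UTC−8:00, so local end time = 19:19 − 8:00 = 11:19 on Aug 17.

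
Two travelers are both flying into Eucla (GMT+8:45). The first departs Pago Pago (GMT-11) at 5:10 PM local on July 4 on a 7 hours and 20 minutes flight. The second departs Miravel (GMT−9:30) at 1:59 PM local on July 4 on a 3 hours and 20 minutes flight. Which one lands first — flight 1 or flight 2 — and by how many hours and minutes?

the second, by 8 hours 41 minutes

Flight 1 in UTC: 5:10 PM + 11:00 = 4:10 AM on Jul 5.
+7 hours 20 minutes → arrive 11:30 AM UTC on Jul 5.
Flight 2 in UTC: 1:59 PM + 9:30 = 11:29 PM on Jul 4.
+3 hours 20 minutes → arrive 2:49 AM UTC on Jul 5.
Flight 2 lands earlier by 8 hours 41 minutes.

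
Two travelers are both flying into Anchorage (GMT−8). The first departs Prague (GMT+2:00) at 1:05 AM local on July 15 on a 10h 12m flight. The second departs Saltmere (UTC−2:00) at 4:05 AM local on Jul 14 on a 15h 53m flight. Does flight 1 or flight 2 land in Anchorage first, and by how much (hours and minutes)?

the second, by 11 hours 19 minutes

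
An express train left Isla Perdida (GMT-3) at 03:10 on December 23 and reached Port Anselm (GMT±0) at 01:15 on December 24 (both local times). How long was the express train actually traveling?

Port Anselm is 3:00 ahead of Isla Perdida.
Clock-face elapsed time (ignoring zones) is 22 hours 5 minutes.
Actual elapsed = 22 hours 5 minutes − 3:00 = 19 hours 5 minutes.

19 hours 5 minutes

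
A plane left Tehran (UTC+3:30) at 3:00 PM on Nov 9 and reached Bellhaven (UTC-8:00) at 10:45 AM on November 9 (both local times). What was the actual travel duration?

Departure in UTC: 3:00 PM − 3:30 = 11:30 AM on Nov 9.
Arrival in UTC: 10:45 AM + 8:00 = 6:45 PM on Nov 9.
Elapsed = 6:45 PM − 11:30 AM = 7 hours 15 minutes.

7 hours 15 minutes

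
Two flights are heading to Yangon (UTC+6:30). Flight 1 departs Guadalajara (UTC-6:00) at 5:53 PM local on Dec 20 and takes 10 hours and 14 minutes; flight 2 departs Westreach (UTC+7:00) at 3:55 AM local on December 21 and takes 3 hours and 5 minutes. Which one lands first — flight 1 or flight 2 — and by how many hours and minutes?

the second, by 10 hours 7 minutes

Flight 1 in UTC: 5:53 PM + 6:00 = 11:53 PM on Dec 20.
+10 hours 14 minutes → arrive 10:07 AM UTC on Dec 21.
Flight 2 in UTC: 3:55 AM − 7:00 = 8:55 PM on Dec 20.
+3 hours 5 minutes → arrive 12:00 AM UTC on Dec 21.
Flight 2 lands earlier by 10 hours 7 minutes.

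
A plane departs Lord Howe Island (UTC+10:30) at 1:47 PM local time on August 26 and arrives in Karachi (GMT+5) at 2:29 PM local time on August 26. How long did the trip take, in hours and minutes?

Departure in UTC: 1:47 PM − 10:30 = 3:17 AM on Aug 26.
Arrival in UTC: 2:29 PM − 5:00 = 9:29 AM on Aug 26.
Elapsed = 9:29 AM − 3:17 AM = 6 hours 12 minutes.

6 hours 12 minutes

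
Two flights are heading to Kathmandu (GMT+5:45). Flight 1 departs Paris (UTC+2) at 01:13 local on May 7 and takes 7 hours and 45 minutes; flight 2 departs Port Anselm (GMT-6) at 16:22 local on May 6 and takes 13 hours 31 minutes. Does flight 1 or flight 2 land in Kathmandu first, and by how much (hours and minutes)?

Flight 1 in UTC: 01:13 − 2:00 = 23:13 on May 6.
+7 hours 45 minutes → arrive 06:58 UTC on May 7.
Flight 2 in UTC: 16:22 + 6:00 = 22:22 on May 6.
+13 hours 31 minutes → arrive 11:53 UTC on May 7.
Flight 1 lands earlier by 4 hours 55 minutes.

the first, by 4 hours 55 minutes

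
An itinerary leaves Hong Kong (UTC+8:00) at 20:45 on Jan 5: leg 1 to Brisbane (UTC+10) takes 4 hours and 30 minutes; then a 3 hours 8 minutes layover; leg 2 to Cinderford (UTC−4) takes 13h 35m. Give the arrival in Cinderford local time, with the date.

Convert departure to UTC: 20:45 − 8:00 = 12:45 UTC on Jan 5.
Add 4 hours and 30 minutes leg 1 → 17:15 UTC.
Add 3 hours 8 minutes layover in Brisbane → 20:23 UTC.
Add 13 hours 35 minutes leg 2 → 09:58 UTC (Jan 6).
Cinderford is UTC−4:00, so local arrival = 09:58 − 4:00 = 05:58 on Jan 6.

05:58 on Jan 6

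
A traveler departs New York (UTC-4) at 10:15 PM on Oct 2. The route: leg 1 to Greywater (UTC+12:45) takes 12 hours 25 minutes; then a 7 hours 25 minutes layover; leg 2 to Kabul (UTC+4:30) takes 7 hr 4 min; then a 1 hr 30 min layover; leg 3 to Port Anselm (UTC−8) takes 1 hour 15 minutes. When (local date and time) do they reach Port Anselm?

11:54 PM on October 3

Convert departure to UTC: 10:15 PM + 4:00 = 2:15 AM UTC on Oct 3.
Add 12 hours 25 minutes leg 1 → 2:40 PM UTC.
Add 7 hours and 25 minutes layover in Greywater → 10:05 PM UTC.
Add 7 hours and 4 minutes leg 2 → 5:09 AM UTC (Oct 4).
Add 1 hour and 30 minutes layover in Kabul → 6:39 AM UTC.
Add 1 hour and 15 minutes leg 3 → 7:54 AM UTC.
Port Anselm is UTC−8:00, so local arrival = 7:54 AM − 8:00 = 11:54 PM on Oct 3.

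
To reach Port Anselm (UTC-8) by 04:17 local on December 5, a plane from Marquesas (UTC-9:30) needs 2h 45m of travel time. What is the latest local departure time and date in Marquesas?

00:02 on December 5

Target arrival in UTC: 04:17 + 8:00 = 12:17 on Dec 5.
Subtract 2 hours and 45 minutes → departure 09:32 UTC on Dec 5.
Marquesas is UTC−9:30: 09:32 − 9:30 = 00:02 on Dec 5.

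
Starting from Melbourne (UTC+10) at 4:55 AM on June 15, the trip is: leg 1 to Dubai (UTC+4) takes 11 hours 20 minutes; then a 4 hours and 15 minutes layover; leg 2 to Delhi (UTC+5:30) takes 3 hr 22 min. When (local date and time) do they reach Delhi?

7:22 PM on June 15

Convert departure to UTC: 4:55 AM − 10:00 = 6:55 PM UTC on Jun 14.
Add 11 hours 20 minutes leg 1 → 6:15 AM UTC (Jun 15).
Add 4 hours 15 minutes layover in Dubai → 10:30 AM UTC.
Add 3 hours and 22 minutes leg 2 → 1:52 PM UTC.
Delhi is UTC+5:30, so local arrival = 1:52 PM + 5:30 = 7:22 PM on Jun 15.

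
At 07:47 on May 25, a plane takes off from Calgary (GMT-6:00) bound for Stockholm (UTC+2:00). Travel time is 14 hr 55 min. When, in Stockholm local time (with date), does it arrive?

06:42 on May 26

Convert departure to UTC: 07:47 + 6:00 = 13:47 UTC on May 25.
Add 14 hours 55 minutes travel time → 04:42 UTC (May 26).
Stockholm is UTC+2:00, so local arrival = 04:42 + 2:00 = 06:42 on May 26.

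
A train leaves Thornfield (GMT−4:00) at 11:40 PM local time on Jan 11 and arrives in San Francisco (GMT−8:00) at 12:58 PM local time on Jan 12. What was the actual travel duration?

San Francisco is 4:00 behind Thornfield.
Clock-face elapsed time (ignoring zones) is 13 hours 18 minutes.
Actual elapsed = 13 hours 18 minutes + 4:00 = 17 hours 18 minutes.

17 hours 18 minutes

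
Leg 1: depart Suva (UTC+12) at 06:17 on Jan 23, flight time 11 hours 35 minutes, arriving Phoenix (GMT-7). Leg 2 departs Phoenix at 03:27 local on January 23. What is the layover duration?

4 hours 35 minutes

Convert departure to UTC: 06:17 − 12:00 = 18:17 UTC on Jan 22.
Add 11 hours and 35 minutes flight time → 05:52 UTC (Jan 23).
Phoenix is UTC−7:00, so local arrival = 05:52 − 7:00 = 22:52 on Jan 22.
Layover = 03:27 − 22:52 (+1 day) = 4 hours 35 minutes.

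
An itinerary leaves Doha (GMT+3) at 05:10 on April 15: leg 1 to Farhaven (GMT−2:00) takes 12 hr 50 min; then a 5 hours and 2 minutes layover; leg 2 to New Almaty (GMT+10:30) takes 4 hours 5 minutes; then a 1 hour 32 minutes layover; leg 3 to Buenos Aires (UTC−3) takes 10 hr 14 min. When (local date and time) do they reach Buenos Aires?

08:53 on April 16

Convert departure to UTC: 05:10 − 3:00 = 02:10 UTC on Apr 15.
Add 12 hours and 50 minutes leg 1 → 15:00 UTC.
Add 5 hours and 2 minutes layover in Farhaven → 20:02 UTC.
Add 4 hours 5 minutes leg 2 → 00:07 UTC (Apr 16).
Add 1 hour 32 minutes layover in New Almaty → 01:39 UTC.
Add 10 hours and 14 minutes leg 3 → 11:53 UTC.
Buenos Aires is UTC−3:00, so local arrival = 11:53 − 3:00 = 08:53 on Apr 16.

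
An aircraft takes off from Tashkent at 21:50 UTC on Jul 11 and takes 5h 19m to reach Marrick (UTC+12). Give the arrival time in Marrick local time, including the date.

Departure is given in UTC: 21:50 on Jul 11.
Add 5 hours and 19 minutes → 03:09 UTC (Jul 12).
Marrick is UTC+12:00: 03:09 + 12:00 = 15:09 on Jul 12.

15:09 on Jul 12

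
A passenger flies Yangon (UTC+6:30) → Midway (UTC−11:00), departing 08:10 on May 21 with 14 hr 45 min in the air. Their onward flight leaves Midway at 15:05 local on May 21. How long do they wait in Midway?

9 hours 40 minutes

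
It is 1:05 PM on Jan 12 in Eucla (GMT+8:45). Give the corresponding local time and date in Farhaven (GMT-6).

10:20 PM on January 11

In UTC: 1:05 PM − 8:45 = 4:20 AM on Jan 12.
Farhaven is UTC−6:00: 4:20 AM − 6:00 = 10:20 PM on Jan 11.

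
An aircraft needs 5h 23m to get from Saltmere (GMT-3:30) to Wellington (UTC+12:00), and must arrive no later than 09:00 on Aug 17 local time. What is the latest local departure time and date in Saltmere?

Target arrival in UTC: 09:00 − 12:00 = 21:00 on Aug 16.
Subtract 5 hours and 23 minutes → departure 15:37 UTC on Aug 16.
Saltmere is UTC−3:30: 15:37 − 3:30 = 12:07 on Aug 16.

12:07 on August 16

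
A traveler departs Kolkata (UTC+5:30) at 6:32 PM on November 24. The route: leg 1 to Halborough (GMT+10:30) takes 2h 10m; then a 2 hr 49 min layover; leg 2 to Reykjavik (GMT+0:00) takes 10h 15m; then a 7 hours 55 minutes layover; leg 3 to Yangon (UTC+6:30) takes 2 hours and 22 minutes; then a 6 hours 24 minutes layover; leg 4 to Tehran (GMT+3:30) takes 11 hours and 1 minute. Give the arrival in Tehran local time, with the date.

Convert departure to UTC: 6:32 PM − 5:30 = 1:02 PM UTC on Nov 24.
Add 2 hours and 10 minutes leg 1 → 3:12 PM UTC.
Add 2 hours 49 minutes layover in Halborough → 6:01 PM UTC.
Add 10 hours and 15 minutes leg 2 → 4:16 AM UTC (Nov 25).
Add 7 hours 55 minutes layover in Reykjavik → 12:11 PM UTC.
Add 2 hours 22 minutes leg 3 → 2:33 PM UTC.
Add 6 hours 24 minutes layover in Yangon → 8:57 PM UTC.
Add 11 hours and 1 minute leg 4 → 7:58 AM UTC (Nov 26).
Tehran is UTC+3:30, so local arrival = 7:58 AM + 3:30 = 11:28 AM on Nov 26.

11:28 AM on November 26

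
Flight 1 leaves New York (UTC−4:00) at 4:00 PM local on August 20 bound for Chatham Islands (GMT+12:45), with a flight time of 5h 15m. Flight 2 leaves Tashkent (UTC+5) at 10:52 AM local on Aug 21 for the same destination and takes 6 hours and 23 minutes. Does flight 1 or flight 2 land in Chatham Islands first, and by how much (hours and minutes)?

Flight 1 in UTC: 4:00 PM + 4:00 = 8:00 PM on Aug 20.
+5 hours and 15 minutes → arrive 1:15 AM UTC on Aug 21.
Flight 2 in UTC: 10:52 AM − 5:00 = 5:52 AM on Aug 21.
+6 hours and 23 minutes → arrive 12:15 PM UTC on Aug 21.
Flight 1 lands earlier by 11 hours.

the first, by 11 hours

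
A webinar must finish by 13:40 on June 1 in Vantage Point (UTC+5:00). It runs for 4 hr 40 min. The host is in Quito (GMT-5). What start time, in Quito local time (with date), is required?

Target end time in UTC: 13:40 − 5:00 = 08:40 on Jun 1.
Subtract 4 hours 40 minutes → start 04:00 UTC on Jun 1.
Quito is UTC−5:00: 04:00 − 5:00 = 23:00 on May 31.

23:00 on May 31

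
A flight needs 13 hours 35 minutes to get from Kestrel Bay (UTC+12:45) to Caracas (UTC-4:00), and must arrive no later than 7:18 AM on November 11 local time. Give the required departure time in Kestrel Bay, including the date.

Target arrival in UTC: 7:18 AM + 4:00 = 11:18 AM on Nov 11.
Subtract 13 hours 35 minutes → departure 9:43 PM UTC on Nov 10.
Kestrel Bay is UTC+12:45: 9:43 PM + 12:45 = 10:28 AM on Nov 11.

10:28 AM on Nov 11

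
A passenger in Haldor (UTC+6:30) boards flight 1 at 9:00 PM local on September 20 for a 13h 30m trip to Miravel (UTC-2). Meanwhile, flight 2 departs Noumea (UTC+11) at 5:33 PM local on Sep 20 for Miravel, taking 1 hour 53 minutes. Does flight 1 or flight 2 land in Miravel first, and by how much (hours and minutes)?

Flight 1 in UTC: 9:00 PM − 6:30 = 2:30 PM on Sep 20.
+13 hours and 30 minutes → arrive 4:00 AM UTC on Sep 21.
Flight 2 in UTC: 5:33 PM − 11:00 = 6:33 AM on Sep 20.
+1 hour 53 minutes → arrive 8:26 AM UTC on Sep 20.
Flight 2 lands earlier by 19 hours 34 minutes.

the second, by 19 hours 34 minutes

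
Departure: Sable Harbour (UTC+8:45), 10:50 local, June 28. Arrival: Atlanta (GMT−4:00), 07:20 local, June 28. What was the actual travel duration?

9 hours 15 minutes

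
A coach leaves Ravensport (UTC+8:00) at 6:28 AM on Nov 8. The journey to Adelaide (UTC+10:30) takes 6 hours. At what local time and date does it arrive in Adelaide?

Convert departure to UTC: 6:28 AM − 8:00 = 10:28 PM UTC on Nov 7.
Add 6 hours travel time → 4:28 AM UTC (Nov 8).
Adelaide is UTC+10:30, so local arrival = 4:28 AM + 10:30 = 2:58 PM on Nov 8.

2:58 PM on Nov 8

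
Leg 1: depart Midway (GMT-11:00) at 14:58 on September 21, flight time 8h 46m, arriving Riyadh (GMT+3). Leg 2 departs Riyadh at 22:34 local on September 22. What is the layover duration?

Convert departure to UTC: 14:58 + 11:00 = 01:58 UTC on Sep 22.
Add 8 hours 46 minutes flight time → 10:44 UTC.
Riyadh is UTC+3:00, so local arrival = 10:44 + 3:00 = 13:44 on Sep 22.
Layover = 22:34 − 13:44 = 8 hours 50 minutes.

8 hours 50 minutes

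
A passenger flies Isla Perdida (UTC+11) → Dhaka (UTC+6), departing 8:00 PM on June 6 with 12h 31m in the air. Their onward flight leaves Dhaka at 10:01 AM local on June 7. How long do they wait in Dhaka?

Convert departure to UTC: 8:00 PM − 11:00 = 9:00 AM UTC on Jun 6.
Add 12 hours 31 minutes flight time → 9:31 PM UTC.
Dhaka is UTC+6:00, so local arrival = 9:31 PM + 6:00 = 3:31 AM on Jun 7.
Layover = 10:01 AM − 3:31 AM = 6 hours 30 minutes.

6 hours 30 minutes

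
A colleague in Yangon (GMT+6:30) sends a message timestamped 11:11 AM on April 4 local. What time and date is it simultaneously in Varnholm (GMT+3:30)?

8:11 AM on Apr 4

Varnholm is 3:00 behind Yangon.
Shift by the zone difference: 11:11 AM − 3:00 = 8:11 AM on Apr 4 in Varnholm.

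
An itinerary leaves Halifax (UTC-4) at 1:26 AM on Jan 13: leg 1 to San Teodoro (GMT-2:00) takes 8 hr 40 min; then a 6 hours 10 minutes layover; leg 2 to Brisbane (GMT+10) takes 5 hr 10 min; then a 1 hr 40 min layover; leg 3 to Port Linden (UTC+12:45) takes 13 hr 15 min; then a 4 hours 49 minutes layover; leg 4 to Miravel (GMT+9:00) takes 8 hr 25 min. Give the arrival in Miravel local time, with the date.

2:35 PM on January 15

Convert departure to UTC: 1:26 AM + 4:00 = 5:26 AM UTC on Jan 13.
Add 8 hours 40 minutes leg 1 → 2:06 PM UTC.
Add 6 hours and 10 minutes layover in San Teodoro → 8:16 PM UTC.
Add 5 hours 10 minutes leg 2 → 1:26 AM UTC (Jan 14).
Add 1 hour and 40 minutes layover in Brisbane → 3:06 AM UTC.
Add 13 hours and 15 minutes leg 3 → 4:21 PM UTC.
Add 4 hours 49 minutes layover in Port Linden → 9:10 PM UTC.
Add 8 hours and 25 minutes leg 4 → 5:35 AM UTC (Jan 15).
Miravel is UTC+9:00, so local arrival = 5:35 AM + 9:00 = 2:35 PM on Jan 15.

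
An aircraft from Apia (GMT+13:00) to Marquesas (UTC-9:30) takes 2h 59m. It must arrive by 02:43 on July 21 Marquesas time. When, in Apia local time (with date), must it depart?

Target arrival in UTC: 02:43 + 9:30 = 12:13 on Jul 21.
Subtract 2 hours 59 minutes → departure 09:14 UTC on Jul 21.
Apia is UTC+13:00: 09:14 + 13:00 = 22:14 on Jul 21.

22:14 on Jul 21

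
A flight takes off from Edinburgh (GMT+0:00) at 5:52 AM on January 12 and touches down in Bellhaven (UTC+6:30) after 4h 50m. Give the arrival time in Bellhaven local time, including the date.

Edinburgh is at UTC+0, so departure is already 5:52 AM UTC on Jan 12.
Add 4 hours 50 minutes travel time → 10:42 AM UTC.
Bellhaven is UTC+6:30, so local arrival = 10:42 AM + 6:30 = 5:12 PM on Jan 12.

5:12 PM on January 12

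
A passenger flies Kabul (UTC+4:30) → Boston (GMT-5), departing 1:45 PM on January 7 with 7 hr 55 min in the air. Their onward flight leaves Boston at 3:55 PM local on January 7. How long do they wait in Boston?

Convert departure to UTC: 1:45 PM − 4:30 = 9:15 AM UTC on Jan 7.
Add 7 hours 55 minutes flight time → 5:10 PM UTC.
Boston is UTC−5:00, so local arrival = 5:10 PM − 5:00 = 12:10 PM on Jan 7.
Layover = 3:55 PM − 12:10 PM = 3 hours 45 minutes.

3 hours 45 minutes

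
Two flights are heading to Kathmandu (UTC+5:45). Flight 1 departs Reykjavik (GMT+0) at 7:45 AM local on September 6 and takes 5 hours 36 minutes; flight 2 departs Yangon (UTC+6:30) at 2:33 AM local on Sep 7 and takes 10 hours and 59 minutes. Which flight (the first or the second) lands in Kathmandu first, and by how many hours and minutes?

the first, by 17 hours 41 minutes

Flight 1 departs at 7:45 AM UTC (Sep 6).
+5 hours and 36 minutes → arrive 1:21 PM UTC on Sep 6.
Flight 2 in UTC: 2:33 AM − 6:30 = 8:03 PM on Sep 6.
+10 hours and 59 minutes → arrive 7:02 AM UTC on Sep 7.
Flight 1 lands earlier by 17 hours 41 minutes.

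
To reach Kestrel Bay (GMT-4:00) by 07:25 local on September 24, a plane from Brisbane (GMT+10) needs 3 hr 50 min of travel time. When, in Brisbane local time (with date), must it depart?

17:35 on September 24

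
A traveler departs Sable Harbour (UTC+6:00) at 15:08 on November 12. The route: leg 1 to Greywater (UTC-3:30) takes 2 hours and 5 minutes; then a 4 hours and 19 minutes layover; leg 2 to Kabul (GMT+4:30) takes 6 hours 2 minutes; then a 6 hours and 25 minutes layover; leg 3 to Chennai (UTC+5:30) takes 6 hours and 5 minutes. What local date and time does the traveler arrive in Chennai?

Convert departure to UTC: 15:08 − 6:00 = 09:08 UTC on Nov 12.
Add 2 hours 5 minutes leg 1 → 11:13 UTC.
Add 4 hours 19 minutes layover in Greywater → 15:32 UTC.
Add 6 hours and 2 minutes leg 2 → 21:34 UTC.
Add 6 hours and 25 minutes layover in Kabul → 03:59 UTC (Nov 13).
Add 6 hours and 5 minutes leg 3 → 10:04 UTC.
Chennai is UTC+5:30, so local arrival = 10:04 + 5:30 = 15:34 on Nov 13.

15:34 on November 13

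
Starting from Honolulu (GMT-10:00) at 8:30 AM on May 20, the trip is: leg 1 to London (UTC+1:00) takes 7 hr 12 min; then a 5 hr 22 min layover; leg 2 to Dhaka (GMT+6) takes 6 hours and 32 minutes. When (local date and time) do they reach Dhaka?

7:36 PM on May 21

Convert departure to UTC: 8:30 AM + 10:00 = 6:30 PM UTC on May 20.
Add 7 hours 12 minutes leg 1 → 1:42 AM UTC (May 21).
Add 5 hours 22 minutes layover in London → 7:04 AM UTC.
Add 6 hours and 32 minutes leg 2 → 1:36 PM UTC.
Dhaka is UTC+6:00, so local arrival = 1:36 PM + 6:00 = 7:36 PM on May 21.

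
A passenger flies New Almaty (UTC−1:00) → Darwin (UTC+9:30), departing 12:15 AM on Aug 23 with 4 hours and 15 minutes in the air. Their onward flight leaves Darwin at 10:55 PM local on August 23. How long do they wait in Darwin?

7 hours 55 minutes

Convert departure to UTC: 12:15 AM + 1:00 = 1:15 AM UTC on Aug 23.
Add 4 hours 15 minutes flight time → 5:30 AM UTC.
Darwin is UTC+9:30, so local arrival = 5:30 AM + 9:30 = 3:00 PM on Aug 23.
Layover = 10:55 PM − 3:00 PM = 7 hours 55 minutes.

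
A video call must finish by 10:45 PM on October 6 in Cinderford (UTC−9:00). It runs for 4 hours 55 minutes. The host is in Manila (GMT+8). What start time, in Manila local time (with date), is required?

Target end time in UTC: 10:45 PM + 9:00 = 7:45 AM on Oct 7.
Subtract 4 hours 55 minutes → start 2:50 AM UTC on Oct 7.
Manila is UTC+8:00: 2:50 AM + 8:00 = 10:50 AM on Oct 7.

10:50 AM on October 7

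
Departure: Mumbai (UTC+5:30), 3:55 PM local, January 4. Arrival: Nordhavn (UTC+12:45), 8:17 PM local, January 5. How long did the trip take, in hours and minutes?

21 hours 7 minutes

Departure in UTC: 3:55 PM − 5:30 = 10:25 AM on Jan 4.
Arrival in UTC: 8:17 PM − 12:45 = 7:32 AM on Jan 5.
Elapsed = 7:32 AM − 10:25 AM (+1 day) = 21 hours 7 minutes.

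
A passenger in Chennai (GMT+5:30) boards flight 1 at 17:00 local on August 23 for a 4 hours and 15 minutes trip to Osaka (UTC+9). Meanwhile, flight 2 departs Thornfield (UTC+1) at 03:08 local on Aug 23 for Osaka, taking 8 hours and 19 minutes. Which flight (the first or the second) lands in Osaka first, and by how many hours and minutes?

Flight 1 in UTC: 17:00 − 5:30 = 11:30 on Aug 23.
+4 hours 15 minutes → arrive 15:45 UTC on Aug 23.
Flight 2 in UTC: 03:08 − 1:00 = 02:08 on Aug 23.
+8 hours and 19 minutes → arrive 10:27 UTC on Aug 23.
Flight 2 lands earlier by 5 hours 18 minutes.

the second, by 5 hours 18 minutes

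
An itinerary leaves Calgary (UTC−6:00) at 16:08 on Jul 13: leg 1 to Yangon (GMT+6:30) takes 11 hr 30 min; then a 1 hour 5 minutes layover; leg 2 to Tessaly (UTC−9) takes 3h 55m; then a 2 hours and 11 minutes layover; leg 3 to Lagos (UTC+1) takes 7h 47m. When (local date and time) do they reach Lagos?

01:36 on Jul 15

Convert departure to UTC: 16:08 + 6:00 = 22:08 UTC on Jul 13.
Add 11 hours 30 minutes leg 1 → 09:38 UTC (Jul 14).
Add 1 hour 5 minutes layover in Yangon → 10:43 UTC.
Add 3 hours 55 minutes leg 2 → 14:38 UTC.
Add 2 hours and 11 minutes layover in Tessaly → 16:49 UTC.
Add 7 hours 47 minutes leg 3 → 00:36 UTC (Jul 15).
Lagos is UTC+1:00, so local arrival = 00:36 + 1:00 = 01:36 on Jul 15.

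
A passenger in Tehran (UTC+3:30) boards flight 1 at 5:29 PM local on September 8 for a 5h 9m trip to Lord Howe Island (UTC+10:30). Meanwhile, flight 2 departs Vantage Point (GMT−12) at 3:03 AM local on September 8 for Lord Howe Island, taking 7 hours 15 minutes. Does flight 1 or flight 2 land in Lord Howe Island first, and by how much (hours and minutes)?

Flight 1 in UTC: 5:29 PM − 3:30 = 1:59 PM on Sep 8.
+5 hours 9 minutes → arrive 7:08 PM UTC on Sep 8.
Flight 2 in UTC: 3:03 AM + 12:00 = 3:03 PM on Sep 8.
+7 hours and 15 minutes → arrive 10:18 PM UTC on Sep 8.
Flight 1 lands earlier by 3 hours 10 minutes.

the first, by 3 hours 10 minutes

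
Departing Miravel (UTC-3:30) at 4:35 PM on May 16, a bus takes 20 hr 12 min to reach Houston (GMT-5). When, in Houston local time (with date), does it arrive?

11:17 AM on May 17

Houston is 1:30 behind Miravel.
After 20 hours and 12 minutes it is 12:47 PM (May 17) in Miravel.
Shift by the zone difference: 12:47 PM − 1:30 = 11:17 AM on May 17 in Houston.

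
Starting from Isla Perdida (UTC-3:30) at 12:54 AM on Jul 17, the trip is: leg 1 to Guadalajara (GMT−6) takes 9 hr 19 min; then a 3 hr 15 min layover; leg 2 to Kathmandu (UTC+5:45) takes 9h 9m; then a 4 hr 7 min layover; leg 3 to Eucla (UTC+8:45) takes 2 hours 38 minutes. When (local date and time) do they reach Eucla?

5:37 PM on July 18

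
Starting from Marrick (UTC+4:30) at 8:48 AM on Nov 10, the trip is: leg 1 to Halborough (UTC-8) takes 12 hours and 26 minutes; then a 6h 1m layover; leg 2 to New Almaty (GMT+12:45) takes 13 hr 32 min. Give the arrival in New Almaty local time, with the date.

Convert departure to UTC: 8:48 AM − 4:30 = 4:18 AM UTC on Nov 10.
Add 12 hours 26 minutes leg 1 → 4:44 PM UTC.
Add 6 hours and 1 minute layover in Halborough → 10:45 PM UTC.
Add 13 hours 32 minutes leg 2 → 12:17 PM UTC (Nov 11).
New Almaty is UTC+12:45, so local arrival = 12:17 PM + 12:45 = 1:02 AM on Nov 12.

1:02 AM on November 12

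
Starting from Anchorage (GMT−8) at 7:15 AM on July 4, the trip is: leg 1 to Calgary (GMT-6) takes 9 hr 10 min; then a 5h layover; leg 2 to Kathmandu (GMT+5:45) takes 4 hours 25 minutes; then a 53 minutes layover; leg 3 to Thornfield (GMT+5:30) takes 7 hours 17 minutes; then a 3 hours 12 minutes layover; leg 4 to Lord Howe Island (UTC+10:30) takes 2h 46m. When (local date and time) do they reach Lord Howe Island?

10:28 AM on Jul 6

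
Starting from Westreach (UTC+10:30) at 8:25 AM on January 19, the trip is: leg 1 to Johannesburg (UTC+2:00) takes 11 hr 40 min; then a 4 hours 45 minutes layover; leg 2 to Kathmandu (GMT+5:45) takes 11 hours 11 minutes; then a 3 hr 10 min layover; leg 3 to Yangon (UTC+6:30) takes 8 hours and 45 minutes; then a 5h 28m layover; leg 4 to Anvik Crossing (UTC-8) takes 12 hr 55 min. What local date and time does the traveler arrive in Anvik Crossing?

11:49 PM on January 20

Convert departure to UTC: 8:25 AM − 10:30 = 9:55 PM UTC on Jan 18.
Add 11 hours 40 minutes leg 1 → 9:35 AM UTC (Jan 19).
Add 4 hours and 45 minutes layover in Johannesburg → 2:20 PM UTC.
Add 11 hours 11 minutes leg 2 → 1:31 AM UTC (Jan 20).
Add 3 hours 10 minutes layover in Kathmandu → 4:41 AM UTC.
Add 8 hours 45 minutes leg 3 → 1:26 PM UTC.
Add 5 hours 28 minutes layover in Yangon → 6:54 PM UTC.
Add 12 hours and 55 minutes leg 4 → 7:49 AM UTC (Jan 21).
Anvik Crossing is UTC−8:00, so local arrival = 7:49 AM − 8:00 = 11:49 PM on Jan 20.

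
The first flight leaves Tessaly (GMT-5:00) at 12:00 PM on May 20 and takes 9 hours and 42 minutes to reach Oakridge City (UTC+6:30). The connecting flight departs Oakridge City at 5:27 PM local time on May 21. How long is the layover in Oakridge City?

8 hours 15 minutes

Convert departure to UTC: 12:00 PM + 5:00 = 5:00 PM UTC on May 20.
Add 9 hours 42 minutes flight time → 2:42 AM UTC (May 21).
Oakridge City is UTC+6:30, so local arrival = 2:42 AM + 6:30 = 9:12 AM on May 21.
Layover = 5:27 PM − 9:12 AM = 8 hours 15 minutes.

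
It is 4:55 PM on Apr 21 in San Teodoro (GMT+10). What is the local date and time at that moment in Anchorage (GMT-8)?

In UTC: 4:55 PM − 10:00 = 6:55 AM on Apr 21.
Anchorage is UTC−8:00: 6:55 AM − 8:00 = 10:55 PM on Apr 20.

10:55 PM on Apr 20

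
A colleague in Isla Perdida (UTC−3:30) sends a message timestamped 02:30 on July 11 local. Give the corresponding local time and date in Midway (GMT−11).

19:00 on July 10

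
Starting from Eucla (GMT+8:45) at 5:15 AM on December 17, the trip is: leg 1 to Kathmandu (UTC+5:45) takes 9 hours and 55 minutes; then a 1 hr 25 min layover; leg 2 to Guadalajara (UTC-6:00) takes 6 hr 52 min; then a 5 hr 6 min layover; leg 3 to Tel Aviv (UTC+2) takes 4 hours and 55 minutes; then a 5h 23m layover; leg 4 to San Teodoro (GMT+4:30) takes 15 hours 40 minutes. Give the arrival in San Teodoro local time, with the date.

2:16 AM on Dec 19

Convert departure to UTC: 5:15 AM − 8:45 = 8:30 PM UTC on Dec 16.
Add 9 hours and 55 minutes leg 1 → 6:25 AM UTC (Dec 17).
Add 1 hour 25 minutes layover in Kathmandu → 7:50 AM UTC.
Add 6 hours 52 minutes leg 2 → 2:42 PM UTC.
Add 5 hours and 6 minutes layover in Guadalajara → 7:48 PM UTC.
Add 4 hours and 55 minutes leg 3 → 12:43 AM UTC (Dec 18).
Add 5 hours and 23 minutes layover in Tel Aviv → 6:06 AM UTC.
Add 15 hours and 40 minutes leg 4 → 9:46 PM UTC.
San Teodoro is UTC+4:30, so local arrival = 9:46 PM + 4:30 = 2:16 AM on Dec 19.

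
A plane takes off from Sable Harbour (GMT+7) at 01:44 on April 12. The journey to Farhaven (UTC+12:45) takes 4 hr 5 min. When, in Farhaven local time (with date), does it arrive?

11:34 on Apr 12

Convert departure to UTC: 01:44 − 7:00 = 18:44 UTC on Apr 11.
Add 4 hours 5 minutes travel time → 22:49 UTC.
Farhaven is UTC+12:45, so local arrival = 22:49 + 12:45 = 11:34 on Apr 12.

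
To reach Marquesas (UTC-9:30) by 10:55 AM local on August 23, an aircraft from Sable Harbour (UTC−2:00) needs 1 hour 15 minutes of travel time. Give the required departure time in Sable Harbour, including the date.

5:10 PM on August 23

Target arrival in UTC: 10:55 AM + 9:30 = 8:25 PM on Aug 23.
Subtract 1 hour and 15 minutes → departure 7:10 PM UTC on Aug 23.
Sable Harbour is UTC−2:00: 7:10 PM − 2:00 = 5:10 PM on Aug 23.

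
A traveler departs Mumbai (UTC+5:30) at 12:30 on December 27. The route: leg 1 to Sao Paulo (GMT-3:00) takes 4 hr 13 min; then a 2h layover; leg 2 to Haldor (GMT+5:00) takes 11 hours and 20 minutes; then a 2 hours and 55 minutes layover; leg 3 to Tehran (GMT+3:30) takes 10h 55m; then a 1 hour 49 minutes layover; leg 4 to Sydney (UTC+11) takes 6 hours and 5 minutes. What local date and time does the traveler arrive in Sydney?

09:17 on December 29

Convert departure to UTC: 12:30 − 5:30 = 07:00 UTC on Dec 27.
Add 4 hours 13 minutes leg 1 → 11:13 UTC.
Add 2 hours layover in Sao Paulo → 13:13 UTC.
Add 11 hours and 20 minutes leg 2 → 00:33 UTC (Dec 28).
Add 2 hours and 55 minutes layover in Haldor → 03:28 UTC.
Add 10 hours 55 minutes leg 3 → 14:23 UTC.
Add 1 hour 49 minutes layover in Tehran → 16:12 UTC.
Add 6 hours 5 minutes leg 4 → 22:17 UTC.
Sydney is UTC+11:00, so local arrival = 22:17 + 11:00 = 09:17 on Dec 29.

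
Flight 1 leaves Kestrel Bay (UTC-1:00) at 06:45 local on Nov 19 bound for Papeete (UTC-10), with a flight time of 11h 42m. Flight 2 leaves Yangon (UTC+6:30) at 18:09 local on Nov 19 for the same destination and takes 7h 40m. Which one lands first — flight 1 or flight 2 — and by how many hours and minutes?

the second, by 8 minutes

Flight 1 in UTC: 06:45 + 1:00 = 07:45 on Nov 19.
+11 hours and 42 minutes → arrive 19:27 UTC on Nov 19.
Flight 2 in UTC: 18:09 − 6:30 = 11:39 on Nov 19.
+7 hours 40 minutes → arrive 19:19 UTC on Nov 19.
Flight 2 lands earlier by 8 minutes.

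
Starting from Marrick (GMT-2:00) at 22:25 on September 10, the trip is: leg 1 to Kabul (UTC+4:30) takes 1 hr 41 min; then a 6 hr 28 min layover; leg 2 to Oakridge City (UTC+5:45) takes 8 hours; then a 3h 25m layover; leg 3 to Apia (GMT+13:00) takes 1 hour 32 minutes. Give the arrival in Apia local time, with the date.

Convert departure to UTC: 22:25 + 2:00 = 00:25 UTC on Sep 11.
Add 1 hour and 41 minutes leg 1 → 02:06 UTC.
Add 6 hours 28 minutes layover in Kabul → 08:34 UTC.
Add 8 hours leg 2 → 16:34 UTC.
Add 3 hours 25 minutes layover in Oakridge City → 19:59 UTC.
Add 1 hour 32 minutes leg 3 → 21:31 UTC.
Apia is UTC+13:00, so local arrival = 21:31 + 13:00 = 10:31 on Sep 12.

10:31 on Sep 12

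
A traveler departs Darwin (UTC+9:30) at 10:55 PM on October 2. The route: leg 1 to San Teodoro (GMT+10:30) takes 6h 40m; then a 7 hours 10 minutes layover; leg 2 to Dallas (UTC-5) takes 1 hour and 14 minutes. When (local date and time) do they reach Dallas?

Convert departure to UTC: 10:55 PM − 9:30 = 1:25 PM UTC on Oct 2.
Add 6 hours 40 minutes leg 1 → 8:05 PM UTC.
Add 7 hours and 10 minutes layover in San Teodoro → 3:15 AM UTC (Oct 3).
Add 1 hour 14 minutes leg 2 → 4:29 AM UTC.
Dallas is UTC−5:00, so local arrival = 4:29 AM − 5:00 = 11:29 PM on Oct 2.

11:29 PM on Oct 2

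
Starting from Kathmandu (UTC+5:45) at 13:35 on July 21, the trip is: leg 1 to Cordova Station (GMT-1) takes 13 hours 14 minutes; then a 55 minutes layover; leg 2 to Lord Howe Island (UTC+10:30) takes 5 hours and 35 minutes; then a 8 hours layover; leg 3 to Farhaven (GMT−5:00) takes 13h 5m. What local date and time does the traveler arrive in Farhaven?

19:39 on July 22

Convert departure to UTC: 13:35 − 5:45 = 07:50 UTC on Jul 21.
Add 13 hours 14 minutes leg 1 → 21:04 UTC.
Add 55 minutes layover in Cordova Station → 21:59 UTC.
Add 5 hours 35 minutes leg 2 → 03:34 UTC (Jul 22).
Add 8 hours layover in Lord Howe Island → 11:34 UTC.
Add 13 hours and 5 minutes leg 3 → 00:39 UTC (Jul 23).
Farhaven is UTC−5:00, so local arrival = 00:39 − 5:00 = 19:39 on Jul 22.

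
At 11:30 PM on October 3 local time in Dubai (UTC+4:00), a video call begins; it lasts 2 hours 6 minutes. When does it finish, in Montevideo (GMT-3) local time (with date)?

Convert start to UTC: 11:30 PM − 4:00 = 7:30 PM UTC on Oct 3.
Add 2 hours 6 minutes duration → 9:36 PM UTC.
Montevideo is UTC−3:00, so local end time = 9:36 PM − 3:00 = 6:36 PM on Oct 3.

6:36 PM on October 3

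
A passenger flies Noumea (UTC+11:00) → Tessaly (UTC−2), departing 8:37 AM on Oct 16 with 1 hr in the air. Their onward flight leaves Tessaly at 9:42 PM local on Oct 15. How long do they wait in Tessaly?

Convert departure to UTC: 8:37 AM − 11:00 = 9:37 PM UTC on Oct 15.
Add 1 hour flight time → 10:37 PM UTC.
Tessaly is UTC−2:00, so local arrival = 10:37 PM − 2:00 = 8:37 PM on Oct 15.
Layover = 9:42 PM − 8:37 PM = 1 hour 5 minutes.

1 hour 5 minutes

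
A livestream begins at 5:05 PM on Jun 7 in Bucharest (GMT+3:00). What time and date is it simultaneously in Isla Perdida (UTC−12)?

Isla Perdida is 15:00 behind Bucharest.
Shift by the zone difference: 5:05 PM − 15:00 = 2:05 AM on Jun 7 in Isla Perdida.

2:05 AM on June 7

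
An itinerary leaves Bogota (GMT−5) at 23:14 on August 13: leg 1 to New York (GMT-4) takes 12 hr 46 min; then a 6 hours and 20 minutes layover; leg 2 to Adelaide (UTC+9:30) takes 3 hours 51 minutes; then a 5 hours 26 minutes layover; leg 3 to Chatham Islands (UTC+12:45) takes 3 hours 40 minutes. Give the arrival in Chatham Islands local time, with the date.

Convert departure to UTC: 23:14 + 5:00 = 04:14 UTC on Aug 14.
Add 12 hours 46 minutes leg 1 → 17:00 UTC.
Add 6 hours 20 minutes layover in New York → 23:20 UTC.
Add 3 hours 51 minutes leg 2 → 03:11 UTC (Aug 15).
Add 5 hours 26 minutes layover in Adelaide → 08:37 UTC.
Add 3 hours 40 minutes leg 3 → 12:17 UTC.
Chatham Islands is UTC+12:45, so local arrival = 12:17 + 12:45 = 01:02 on Aug 16.

01:02 on August 16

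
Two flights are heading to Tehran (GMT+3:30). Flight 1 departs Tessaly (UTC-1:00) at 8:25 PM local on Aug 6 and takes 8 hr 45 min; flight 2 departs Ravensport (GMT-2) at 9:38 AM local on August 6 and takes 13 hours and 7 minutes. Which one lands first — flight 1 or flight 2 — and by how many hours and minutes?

the second, by 5 hours 25 minutes

Flight 1 in UTC: 8:25 PM + 1:00 = 9:25 PM on Aug 6.
+8 hours and 45 minutes → arrive 6:10 AM UTC on Aug 7.
Flight 2 in UTC: 9:38 AM + 2:00 = 11:38 AM on Aug 6.
+13 hours 7 minutes → arrive 12:45 AM UTC on Aug 7.
Flight 2 lands earlier by 5 hours 25 minutes.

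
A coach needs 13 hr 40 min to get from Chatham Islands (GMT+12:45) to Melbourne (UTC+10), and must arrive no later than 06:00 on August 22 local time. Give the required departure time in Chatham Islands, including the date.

Target arrival in UTC: 06:00 − 10:00 = 20:00 on Aug 21.
Subtract 13 hours and 40 minutes → departure 06:20 UTC on Aug 21.
Chatham Islands is UTC+12:45: 06:20 + 12:45 = 19:05 on Aug 21.

19:05 on August 21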